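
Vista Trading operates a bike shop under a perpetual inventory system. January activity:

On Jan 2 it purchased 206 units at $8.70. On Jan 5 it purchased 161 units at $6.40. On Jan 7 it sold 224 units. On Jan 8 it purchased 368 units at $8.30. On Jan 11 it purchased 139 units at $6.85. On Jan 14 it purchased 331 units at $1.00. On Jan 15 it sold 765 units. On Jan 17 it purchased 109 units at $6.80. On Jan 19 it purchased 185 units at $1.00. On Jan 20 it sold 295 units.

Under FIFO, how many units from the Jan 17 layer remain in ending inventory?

Jan 7, 224 sold [FIFO — oldest first]: 206 @ $8.70 + 18 @ $6.40 = $1,907.40
Jan 15, 765 sold [FIFO — oldest first]: 143 @ $6.40 + 368 @ $8.30 + 139 @ $6.85 + 115 @ $1.00 = $5,036.75
Jan 20, 295 sold [FIFO — oldest first]: 216 @ $1.00 + 79 @ $6.80 = $753.20
Total COGS = $1,907.40 + $5,036.75 + $753.20 = $7,697.35
Ending inventory: 30 @ $6.80 + 185 @ $1.00 = $389.00
Check: goods available $8,086.35 = COGS $7,697.35 + ending $389.00

30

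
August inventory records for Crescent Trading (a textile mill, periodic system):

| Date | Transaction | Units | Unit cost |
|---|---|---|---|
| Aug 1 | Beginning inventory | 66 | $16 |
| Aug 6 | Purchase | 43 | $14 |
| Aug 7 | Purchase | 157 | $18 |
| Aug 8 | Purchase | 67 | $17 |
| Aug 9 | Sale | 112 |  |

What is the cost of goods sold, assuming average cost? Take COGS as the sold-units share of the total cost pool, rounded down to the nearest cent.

Aug 9, sell 112: 112/333 × $5,623.00 → $1,891.21
Ending inventory (cost pool remaining) = $3,731.79
Check: goods available $5,623.00 = COGS $1,891.21 + ending $3,731.79

COGS = $1,891.21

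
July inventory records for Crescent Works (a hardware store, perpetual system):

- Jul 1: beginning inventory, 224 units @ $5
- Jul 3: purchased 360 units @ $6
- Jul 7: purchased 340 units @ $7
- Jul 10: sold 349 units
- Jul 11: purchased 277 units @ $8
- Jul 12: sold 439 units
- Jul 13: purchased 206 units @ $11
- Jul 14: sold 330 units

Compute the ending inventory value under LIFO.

Jul 10, 349 sold [LIFO — newest first]: 340 @ $7 + 9 @ $6 = $2,434
Jul 12, 439 sold [LIFO — newest first]: 277 @ $8 + 162 @ $6 = $3,188
Jul 14, 330 sold [LIFO — newest first]: 206 @ $11 + 124 @ $6 = $3,010
Total COGS = $2,434 + $3,188 + $3,010 = $8,632
Ending inventory: 224 @ $5 + 65 @ $6 = $1,510

Ending inventory = $1,510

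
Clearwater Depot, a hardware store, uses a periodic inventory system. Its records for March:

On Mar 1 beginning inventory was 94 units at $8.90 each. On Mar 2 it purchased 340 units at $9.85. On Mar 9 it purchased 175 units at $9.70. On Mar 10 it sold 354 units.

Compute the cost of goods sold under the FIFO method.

COGS = $3,397.60

Mar 10, 354 sold [FIFO — oldest first]: 94 @ $8.90 + 260 @ $9.85 = $3,397.60
Ending inventory: 80 @ $9.85 + 175 @ $9.70 = $2,485.50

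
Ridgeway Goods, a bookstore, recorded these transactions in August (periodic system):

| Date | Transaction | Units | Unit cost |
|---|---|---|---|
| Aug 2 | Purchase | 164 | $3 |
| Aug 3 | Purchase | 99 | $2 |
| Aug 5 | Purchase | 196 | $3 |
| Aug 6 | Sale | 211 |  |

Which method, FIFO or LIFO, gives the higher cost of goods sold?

FIFO COGS: 164 @ $3 + 47 @ $2 = $586
LIFO COGS: 196 @ $3 + 15 @ $2 = $618

LIFO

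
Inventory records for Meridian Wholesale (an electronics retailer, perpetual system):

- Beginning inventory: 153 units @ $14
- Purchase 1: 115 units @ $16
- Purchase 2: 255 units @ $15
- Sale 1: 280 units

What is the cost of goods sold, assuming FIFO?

Sale 1 (280) [FIFO — oldest first]: 153 @ $14 + 115 @ $16 + 12 @ $15 = $4,162
Ending inventory: 243 @ $15 = $3,645

COGS = $4,162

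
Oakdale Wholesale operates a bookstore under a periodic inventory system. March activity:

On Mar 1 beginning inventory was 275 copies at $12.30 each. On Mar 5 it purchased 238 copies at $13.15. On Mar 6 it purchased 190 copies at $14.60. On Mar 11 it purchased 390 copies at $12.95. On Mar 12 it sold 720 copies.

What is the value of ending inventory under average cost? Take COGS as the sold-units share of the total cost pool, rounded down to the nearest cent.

Ending inventory = $4,892.58

Mar 12, sell 720: 720/1093 × $14,336.70 → $9,444.12
Ending inventory (cost pool remaining) = $4,892.58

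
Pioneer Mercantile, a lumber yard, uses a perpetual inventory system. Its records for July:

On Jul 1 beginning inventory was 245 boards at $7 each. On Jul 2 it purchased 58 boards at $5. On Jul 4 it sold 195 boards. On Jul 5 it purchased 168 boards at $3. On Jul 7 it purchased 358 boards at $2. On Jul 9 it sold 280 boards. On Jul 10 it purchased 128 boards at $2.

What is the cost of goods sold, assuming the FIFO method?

COGS = $2,517

Jul 4, 195 sold [FIFO — oldest first]: 195 @ $7 = $1,365
Jul 9, 280 sold [FIFO — oldest first]: 50 @ $7 + 58 @ $5 + 168 @ $3 + 4 @ $2 = $1,152
Total COGS = $1,365 + $1,152 = $2,517
Ending inventory: 354 @ $2 + 128 @ $2 = $964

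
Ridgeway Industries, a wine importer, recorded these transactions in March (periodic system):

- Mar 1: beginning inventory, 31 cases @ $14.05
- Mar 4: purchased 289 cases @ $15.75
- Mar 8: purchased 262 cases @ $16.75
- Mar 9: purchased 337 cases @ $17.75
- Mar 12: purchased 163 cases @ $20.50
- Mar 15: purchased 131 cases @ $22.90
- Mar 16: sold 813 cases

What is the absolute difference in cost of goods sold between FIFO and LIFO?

$1,895.60

FIFO COGS: 31 @ $14.05 + 289 @ $15.75 + 262 @ $16.75 + 231 @ $17.75 = $13,476.05
LIFO COGS: 131 @ $22.90 + 163 @ $20.50 + 337 @ $17.75 + 182 @ $16.75 = $15,371.65
Difference = |$13,476.05 − $15,371.65| = $1,895.60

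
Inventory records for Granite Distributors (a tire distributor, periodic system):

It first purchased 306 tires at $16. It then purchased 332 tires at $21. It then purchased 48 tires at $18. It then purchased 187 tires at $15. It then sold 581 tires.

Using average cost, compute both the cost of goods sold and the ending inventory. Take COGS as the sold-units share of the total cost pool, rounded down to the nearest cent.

Sale 1, sell 581: 581/873 × $15,537.00 → $10,340.20
Ending inventory (cost pool remaining) = $5,196.80

COGS = $10,340.20; ending inventory = $5,196.80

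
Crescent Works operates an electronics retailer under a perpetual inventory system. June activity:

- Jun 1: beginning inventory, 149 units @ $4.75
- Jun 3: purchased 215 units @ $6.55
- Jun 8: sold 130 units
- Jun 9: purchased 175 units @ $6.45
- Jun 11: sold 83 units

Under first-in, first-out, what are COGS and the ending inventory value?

Jun 8, 130 sold [FIFO — oldest first]: 130 @ $4.75 = $617.50
Jun 11, 83 sold [FIFO — oldest first]: 19 @ $4.75 + 64 @ $6.55 = $509.45
Total COGS = $617.50 + $509.45 = $1,126.95
Ending inventory: 151 @ $6.55 + 175 @ $6.45 = $2,117.80
Check: goods available $3,244.75 = COGS $1,126.95 + ending $2,117.80

COGS = $1,126.95; ending inventory = $2,117.80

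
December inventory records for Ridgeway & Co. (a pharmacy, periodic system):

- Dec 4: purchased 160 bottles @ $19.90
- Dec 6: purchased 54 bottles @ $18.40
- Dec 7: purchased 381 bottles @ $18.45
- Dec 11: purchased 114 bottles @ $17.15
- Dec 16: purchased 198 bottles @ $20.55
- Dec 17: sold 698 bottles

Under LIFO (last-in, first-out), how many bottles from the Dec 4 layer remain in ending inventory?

Dec 17, 698 sold [LIFO — newest first]: 198 @ $20.55 + 114 @ $17.15 + 381 @ $18.45 + 5 @ $18.40 = $13,145.45
Ending inventory: 160 @ $19.90 + 49 @ $18.40 = $4,085.60

160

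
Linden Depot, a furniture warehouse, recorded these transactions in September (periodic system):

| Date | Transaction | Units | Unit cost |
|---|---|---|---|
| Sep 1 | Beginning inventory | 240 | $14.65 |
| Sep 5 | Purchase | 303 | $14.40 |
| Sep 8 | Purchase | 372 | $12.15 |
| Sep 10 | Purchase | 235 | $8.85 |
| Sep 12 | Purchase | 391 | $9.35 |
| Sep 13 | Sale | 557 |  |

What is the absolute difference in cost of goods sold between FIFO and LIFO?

$2,924.35

FIFO COGS: 240 @ $14.65 + 303 @ $14.40 + 14 @ $12.15 = $8,049.30
LIFO COGS: 391 @ $9.35 + 166 @ $8.85 = $5,124.95
Difference = |$8,049.30 − $5,124.95| = $2,924.35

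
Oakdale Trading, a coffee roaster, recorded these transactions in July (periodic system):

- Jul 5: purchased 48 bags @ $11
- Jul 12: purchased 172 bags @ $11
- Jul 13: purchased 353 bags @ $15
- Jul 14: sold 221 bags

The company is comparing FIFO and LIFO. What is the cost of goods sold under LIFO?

COGS = $3,315

FIFO COGS: 48 @ $11 + 172 @ $11 + 1 @ $15 = $2,435
LIFO COGS: 221 @ $15 = $3,315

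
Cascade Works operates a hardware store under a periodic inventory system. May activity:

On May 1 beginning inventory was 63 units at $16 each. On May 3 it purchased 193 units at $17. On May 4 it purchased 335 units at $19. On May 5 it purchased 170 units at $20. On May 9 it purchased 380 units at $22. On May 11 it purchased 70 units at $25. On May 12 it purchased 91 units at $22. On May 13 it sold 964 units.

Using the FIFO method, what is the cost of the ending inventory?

May 13, 964 sold [FIFO — oldest first]: 63 @ $16 + 193 @ $17 + 335 @ $19 + 170 @ $20 + 203 @ $22 = $18,520
Ending inventory: 177 @ $22 + 70 @ $25 + 91 @ $22 = $7,646

Ending inventory = $7,646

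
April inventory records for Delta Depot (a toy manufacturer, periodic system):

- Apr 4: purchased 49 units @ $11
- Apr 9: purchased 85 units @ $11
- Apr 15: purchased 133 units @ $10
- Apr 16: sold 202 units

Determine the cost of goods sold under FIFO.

Apr 16, 202 sold [FIFO — oldest first]: 49 @ $11 + 85 @ $11 + 68 @ $10 = $2,154
Ending inventory: 65 @ $10 = $650
Check: goods available $2,804 = COGS $2,154 + ending $650

COGS = $2,154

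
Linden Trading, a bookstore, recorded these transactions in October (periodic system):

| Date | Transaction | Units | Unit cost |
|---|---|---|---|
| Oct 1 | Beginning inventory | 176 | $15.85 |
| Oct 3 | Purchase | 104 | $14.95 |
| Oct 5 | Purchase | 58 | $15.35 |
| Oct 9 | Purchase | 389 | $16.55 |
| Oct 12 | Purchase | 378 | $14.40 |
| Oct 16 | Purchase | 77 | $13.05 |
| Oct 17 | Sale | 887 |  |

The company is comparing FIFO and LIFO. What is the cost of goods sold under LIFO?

COGS = $13,546.05

FIFO COGS: 176 @ $15.85 + 104 @ $14.95 + 58 @ $15.35 + 389 @ $16.55 + 160 @ $14.40 = $13,976.65
LIFO COGS: 77 @ $13.05 + 378 @ $14.40 + 389 @ $16.55 + 43 @ $15.35 = $13,546.05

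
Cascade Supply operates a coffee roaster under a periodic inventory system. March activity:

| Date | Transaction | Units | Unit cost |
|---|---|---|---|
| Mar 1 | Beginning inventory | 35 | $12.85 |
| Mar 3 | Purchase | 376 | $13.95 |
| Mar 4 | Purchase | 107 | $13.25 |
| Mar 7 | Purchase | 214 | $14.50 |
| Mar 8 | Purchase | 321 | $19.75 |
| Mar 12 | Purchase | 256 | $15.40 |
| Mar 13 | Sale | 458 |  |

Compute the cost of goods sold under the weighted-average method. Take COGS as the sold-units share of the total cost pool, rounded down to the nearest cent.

Mar 13, sell 458: 458/1309 × $20,497.85 → $7,171.89
Ending inventory (cost pool remaining) = $13,325.96

COGS = $7,171.89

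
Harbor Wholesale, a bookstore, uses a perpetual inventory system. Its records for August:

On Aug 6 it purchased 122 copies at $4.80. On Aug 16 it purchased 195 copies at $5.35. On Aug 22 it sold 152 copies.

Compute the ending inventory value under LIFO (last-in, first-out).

Aug 22, 152 sold [LIFO — newest first]: 152 @ $5.35 = $813.20
Ending inventory: 122 @ $4.80 + 43 @ $5.35 = $815.65

Ending inventory = $815.65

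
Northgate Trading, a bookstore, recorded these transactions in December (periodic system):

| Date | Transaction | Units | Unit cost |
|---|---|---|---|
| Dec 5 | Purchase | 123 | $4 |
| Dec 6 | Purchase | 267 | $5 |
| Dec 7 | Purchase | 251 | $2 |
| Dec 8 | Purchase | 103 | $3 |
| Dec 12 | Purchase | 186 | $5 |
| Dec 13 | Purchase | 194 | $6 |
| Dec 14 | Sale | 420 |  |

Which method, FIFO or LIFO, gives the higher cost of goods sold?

FIFO COGS: 123 @ $4 + 267 @ $5 + 30 @ $2 = $1,887
LIFO COGS: 194 @ $6 + 186 @ $5 + 40 @ $3 = $2,214

LIFO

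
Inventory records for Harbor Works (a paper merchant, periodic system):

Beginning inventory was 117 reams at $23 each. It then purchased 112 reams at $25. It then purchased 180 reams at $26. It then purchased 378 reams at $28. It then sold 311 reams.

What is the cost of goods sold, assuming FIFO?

Sale 1 (311) [FIFO — oldest first]: 117 @ $23 + 112 @ $25 + 82 @ $26 = $7,623
Ending inventory: 98 @ $26 + 378 @ $28 = $13,132

COGS = $7,623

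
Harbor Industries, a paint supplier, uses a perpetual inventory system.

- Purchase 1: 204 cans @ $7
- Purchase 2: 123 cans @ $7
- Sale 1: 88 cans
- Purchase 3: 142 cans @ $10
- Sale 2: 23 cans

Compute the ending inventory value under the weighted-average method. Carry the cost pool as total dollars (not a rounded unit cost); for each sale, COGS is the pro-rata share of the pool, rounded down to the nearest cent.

After Purchase 1: 204 on hand, pool $1,428.00 (≈ $7.0000 each)
After Purchase 2: 327 on hand, pool $2,289.00 (≈ $7.0000 each)
Sale 1, sell 88: 88/327 × $2,289.00 → $616.00
After Purchase 3: 381 on hand, pool $3,093.00 (≈ $8.1181 each)
Sale 2, sell 23: 23/381 × $3,093.00 → $186.71
Total COGS = $616.00 + $186.71 = $802.71
Ending inventory (cost pool remaining) = $2,906.29

Ending inventory = $2,906.29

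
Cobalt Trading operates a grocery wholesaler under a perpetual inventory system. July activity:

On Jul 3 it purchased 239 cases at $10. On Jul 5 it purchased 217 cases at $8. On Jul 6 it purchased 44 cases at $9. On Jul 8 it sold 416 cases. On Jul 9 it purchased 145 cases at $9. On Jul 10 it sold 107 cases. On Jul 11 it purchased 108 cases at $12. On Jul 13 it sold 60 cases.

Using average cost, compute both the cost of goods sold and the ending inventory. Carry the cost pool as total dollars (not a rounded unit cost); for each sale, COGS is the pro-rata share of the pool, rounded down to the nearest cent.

COGS = $5,352.05; ending inventory = $1,770.95

After Jul 3: 239 on hand, pool $2,390.00 (≈ $10.0000 each)
After Jul 5: 456 on hand, pool $4,126.00 (≈ $9.0482 each)
After Jul 6: 500 on hand, pool $4,522.00 (≈ $9.0440 each)
Jul 8, sell 416: 416/500 × $4,522.00 → $3,762.30
After Jul 9: 229 on hand, pool $2,064.70 (≈ $9.0162 each)
Jul 10, sell 107: 107/229 × $2,064.70 → $964.72
After Jul 11: 230 on hand, pool $2,395.98 (≈ $10.4173 each)
Jul 13, sell 60: 60/230 × $2,395.98 → $625.03
Total COGS = $3,762.30 + $964.72 + $625.03 = $5,352.05
Ending inventory (cost pool remaining) = $1,770.95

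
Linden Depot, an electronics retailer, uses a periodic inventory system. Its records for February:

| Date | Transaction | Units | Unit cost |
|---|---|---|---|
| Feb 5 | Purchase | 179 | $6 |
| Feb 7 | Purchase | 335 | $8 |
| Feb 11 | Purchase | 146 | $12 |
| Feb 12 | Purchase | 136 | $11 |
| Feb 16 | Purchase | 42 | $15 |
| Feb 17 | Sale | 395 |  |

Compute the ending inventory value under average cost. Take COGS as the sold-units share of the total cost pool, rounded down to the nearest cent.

Feb 17, sell 395: 395/838 × $7,632.00 → $3,597.42
Ending inventory (cost pool remaining) = $4,034.58

Ending inventory = $4,034.58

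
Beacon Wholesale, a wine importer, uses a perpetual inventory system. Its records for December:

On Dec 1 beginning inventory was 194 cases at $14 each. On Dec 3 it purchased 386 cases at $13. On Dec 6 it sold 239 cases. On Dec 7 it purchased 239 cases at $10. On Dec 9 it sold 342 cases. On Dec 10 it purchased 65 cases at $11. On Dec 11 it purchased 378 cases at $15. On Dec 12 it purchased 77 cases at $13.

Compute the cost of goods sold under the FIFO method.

Dec 6, 239 sold [FIFO — oldest first]: 194 @ $14 + 45 @ $13 = $3,301
Dec 9, 342 sold [FIFO — oldest first]: 341 @ $13 + 1 @ $10 = $4,443
Total COGS = $3,301 + $4,443 = $7,744
Ending inventory: 238 @ $10 + 65 @ $11 + 378 @ $15 + 77 @ $13 = $9,766
Check: goods available $17,510 = COGS $7,744 + ending $9,766

COGS = $7,744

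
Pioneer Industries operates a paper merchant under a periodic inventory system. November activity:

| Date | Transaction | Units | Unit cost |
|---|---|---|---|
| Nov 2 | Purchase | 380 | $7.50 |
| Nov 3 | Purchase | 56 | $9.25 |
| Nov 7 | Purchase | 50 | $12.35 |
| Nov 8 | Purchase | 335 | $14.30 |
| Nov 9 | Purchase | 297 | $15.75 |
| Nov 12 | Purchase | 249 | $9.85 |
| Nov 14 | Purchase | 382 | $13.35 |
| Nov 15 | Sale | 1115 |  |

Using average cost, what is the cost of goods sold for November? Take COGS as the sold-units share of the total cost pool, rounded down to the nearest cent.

COGS = $13,391.53

Nov 15, sell 1115: 1115/1749 × $21,006.10 → $13,391.53
Ending inventory (cost pool remaining) = $7,614.57
Check: goods available $21,006.10 = COGS $13,391.53 + ending $7,614.57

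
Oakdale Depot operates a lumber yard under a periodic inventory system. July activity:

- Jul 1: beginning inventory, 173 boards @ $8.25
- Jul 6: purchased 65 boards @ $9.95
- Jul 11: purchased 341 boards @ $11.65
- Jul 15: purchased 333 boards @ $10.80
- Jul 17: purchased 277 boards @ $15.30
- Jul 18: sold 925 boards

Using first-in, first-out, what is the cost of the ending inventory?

Ending inventory = $4,039.20

Jul 18, 925 sold [FIFO — oldest first]: 173 @ $8.25 + 65 @ $9.95 + 341 @ $11.65 + 333 @ $10.80 + 13 @ $15.30 = $9,841.95
Ending inventory: 264 @ $15.30 = $4,039.20
Check: goods available $13,881.15 = COGS $9,841.95 + ending $4,039.20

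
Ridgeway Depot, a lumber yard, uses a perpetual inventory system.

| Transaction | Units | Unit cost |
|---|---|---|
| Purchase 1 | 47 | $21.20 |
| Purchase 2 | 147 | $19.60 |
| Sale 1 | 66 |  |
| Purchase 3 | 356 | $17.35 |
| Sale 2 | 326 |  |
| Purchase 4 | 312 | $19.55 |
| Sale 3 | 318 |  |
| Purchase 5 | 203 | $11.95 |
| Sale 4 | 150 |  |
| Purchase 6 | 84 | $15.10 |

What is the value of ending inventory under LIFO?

Sale 1 (66) [LIFO — newest first]: 66 @ $19.60 = $1,293.60
Sale 2 (326) [LIFO — newest first]: 326 @ $17.35 = $5,656.10
Sale 3 (318) [LIFO — newest first]: 312 @ $19.55 + 6 @ $17.35 = $6,203.70
Sale 4 (150) [LIFO — newest first]: 150 @ $11.95 = $1,792.50
Total COGS = $1,293.60 + $5,656.10 + $6,203.70 + $1,792.50 = $14,945.90
Ending inventory: 47 @ $21.20 + 81 @ $19.60 + 24 @ $17.35 + 53 @ $11.95 + 84 @ $15.10 = $4,902.15
Check: goods available $19,848.05 = COGS $14,945.90 + ending $4,902.15

Ending inventory = $4,902.15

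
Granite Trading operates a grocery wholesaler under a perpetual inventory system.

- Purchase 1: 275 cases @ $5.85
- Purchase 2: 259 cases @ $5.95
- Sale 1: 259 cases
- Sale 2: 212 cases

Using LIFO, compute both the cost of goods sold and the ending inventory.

COGS = $2,781.25; ending inventory = $368.55

Sale 1 (259) [LIFO — newest first]: 259 @ $5.95 = $1,541.05
Sale 2 (212) [LIFO — newest first]: 212 @ $5.85 = $1,240.20
Total COGS = $1,541.05 + $1,240.20 = $2,781.25
Ending inventory: 63 @ $5.85 = $368.55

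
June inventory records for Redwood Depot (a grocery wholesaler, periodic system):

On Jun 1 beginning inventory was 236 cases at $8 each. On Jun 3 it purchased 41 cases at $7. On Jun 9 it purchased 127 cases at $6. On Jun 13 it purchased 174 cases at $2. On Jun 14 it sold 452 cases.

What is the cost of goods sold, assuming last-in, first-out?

COGS = $2,277

Jun 14, 452 sold [LIFO — newest first]: 174 @ $2 + 127 @ $6 + 41 @ $7 + 110 @ $8 = $2,277
Ending inventory: 126 @ $8 = $1,008
Check: goods available $3,285 = COGS $2,277 + ending $1,008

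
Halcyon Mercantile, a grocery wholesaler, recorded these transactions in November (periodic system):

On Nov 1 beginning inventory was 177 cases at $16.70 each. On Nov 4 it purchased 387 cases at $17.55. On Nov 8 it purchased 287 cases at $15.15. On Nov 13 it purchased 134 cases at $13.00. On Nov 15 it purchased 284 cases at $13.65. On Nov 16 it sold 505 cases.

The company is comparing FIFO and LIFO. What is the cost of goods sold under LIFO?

COGS = $6,936.65

FIFO COGS: 177 @ $16.70 + 328 @ $17.55 = $8,712.30
LIFO COGS: 284 @ $13.65 + 134 @ $13.00 + 87 @ $15.15 = $6,936.65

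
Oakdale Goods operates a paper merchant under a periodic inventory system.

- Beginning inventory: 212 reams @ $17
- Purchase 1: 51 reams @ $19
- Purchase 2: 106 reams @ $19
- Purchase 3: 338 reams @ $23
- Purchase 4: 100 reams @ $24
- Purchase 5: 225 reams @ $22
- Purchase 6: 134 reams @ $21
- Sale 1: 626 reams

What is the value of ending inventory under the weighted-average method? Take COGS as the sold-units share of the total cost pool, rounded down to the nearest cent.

Sale 1, sell 626: 626/1166 × $24,525.00 → $13,166.93
Ending inventory (cost pool remaining) = $11,358.07

Ending inventory = $11,358.07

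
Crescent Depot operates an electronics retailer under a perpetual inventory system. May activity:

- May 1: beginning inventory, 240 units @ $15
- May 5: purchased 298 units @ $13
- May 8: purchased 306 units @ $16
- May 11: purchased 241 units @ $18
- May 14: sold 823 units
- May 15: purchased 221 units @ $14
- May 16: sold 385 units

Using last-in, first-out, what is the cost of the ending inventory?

May 14, 823 sold [LIFO — newest first]: 241 @ $18 + 306 @ $16 + 276 @ $13 = $12,822
May 16, 385 sold [LIFO — newest first]: 221 @ $14 + 22 @ $13 + 142 @ $15 = $5,510
Total COGS = $12,822 + $5,510 = $18,332
Ending inventory: 98 @ $15 = $1,470

Ending inventory = $1,470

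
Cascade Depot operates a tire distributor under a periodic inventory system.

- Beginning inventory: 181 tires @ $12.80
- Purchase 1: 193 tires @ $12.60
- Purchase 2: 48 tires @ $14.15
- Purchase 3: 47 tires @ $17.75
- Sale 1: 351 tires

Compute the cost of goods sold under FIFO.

Sale 1 (351) [FIFO — oldest first]: 181 @ $12.80 + 170 @ $12.60 = $4,458.80
Ending inventory: 23 @ $12.60 + 48 @ $14.15 + 47 @ $17.75 = $1,803.25

COGS = $4,458.80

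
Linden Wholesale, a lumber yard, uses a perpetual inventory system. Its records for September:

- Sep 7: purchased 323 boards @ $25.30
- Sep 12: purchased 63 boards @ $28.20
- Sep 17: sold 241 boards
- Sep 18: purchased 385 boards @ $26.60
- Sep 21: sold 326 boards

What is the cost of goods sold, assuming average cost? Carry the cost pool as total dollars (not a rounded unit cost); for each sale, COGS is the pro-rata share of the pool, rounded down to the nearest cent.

COGS = $14,809.23

After Sep 7: 323 on hand, pool $8,171.90 (≈ $25.3000 each)
After Sep 12: 386 on hand, pool $9,948.50 (≈ $25.7733 each)
Sep 17, sell 241: 241/386 × $9,948.50 → $6,211.36
After Sep 18: 530 on hand, pool $13,978.14 (≈ $26.3738 each)
Sep 21, sell 326: 326/530 × $13,978.14 → $8,597.87
Total COGS = $6,211.36 + $8,597.87 = $14,809.23
Ending inventory (cost pool remaining) = $5,380.27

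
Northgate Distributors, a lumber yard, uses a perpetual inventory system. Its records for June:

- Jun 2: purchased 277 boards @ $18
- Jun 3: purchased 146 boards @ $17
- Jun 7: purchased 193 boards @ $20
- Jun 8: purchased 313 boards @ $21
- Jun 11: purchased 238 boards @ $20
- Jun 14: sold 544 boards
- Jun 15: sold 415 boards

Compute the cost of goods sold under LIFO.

COGS = $18,917

Jun 14, 544 sold [LIFO — newest first]: 238 @ $20 + 306 @ $21 = $11,186
Jun 15, 415 sold [LIFO — newest first]: 7 @ $21 + 193 @ $20 + 146 @ $17 + 69 @ $18 = $7,731
Total COGS = $11,186 + $7,731 = $18,917
Ending inventory: 208 @ $18 = $3,744
Check: goods available $22,661 = COGS $18,917 + ending $3,744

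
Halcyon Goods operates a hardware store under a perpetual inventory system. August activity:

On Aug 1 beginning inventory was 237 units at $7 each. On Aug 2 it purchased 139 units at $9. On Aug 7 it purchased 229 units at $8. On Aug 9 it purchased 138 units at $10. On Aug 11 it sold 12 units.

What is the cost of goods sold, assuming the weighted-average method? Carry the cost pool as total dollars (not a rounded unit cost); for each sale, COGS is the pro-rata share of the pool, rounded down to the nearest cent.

COGS = $98.87

After Aug 1: 237 on hand, pool $1,659.00 (≈ $7.0000 each)
After Aug 2: 376 on hand, pool $2,910.00 (≈ $7.7394 each)
After Aug 7: 605 on hand, pool $4,742.00 (≈ $7.8380 each)
After Aug 9: 743 on hand, pool $6,122.00 (≈ $8.2396 each)
Aug 11, sell 12: 12/743 × $6,122.00 → $98.87
Ending inventory (cost pool remaining) = $6,023.13
Check: goods available $6,122.00 = COGS $98.87 + ending $6,023.13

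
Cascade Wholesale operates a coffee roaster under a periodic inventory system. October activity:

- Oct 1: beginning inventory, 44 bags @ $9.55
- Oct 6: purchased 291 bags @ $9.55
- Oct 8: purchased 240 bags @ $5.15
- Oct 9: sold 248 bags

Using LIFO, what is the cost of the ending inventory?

Ending inventory = $3,122.85

Oct 9, 248 sold [LIFO — newest first]: 240 @ $5.15 + 8 @ $9.55 = $1,312.40
Ending inventory: 44 @ $9.55 + 283 @ $9.55 = $3,122.85
Check: goods available $4,435.25 = COGS $1,312.40 + ending $3,122.85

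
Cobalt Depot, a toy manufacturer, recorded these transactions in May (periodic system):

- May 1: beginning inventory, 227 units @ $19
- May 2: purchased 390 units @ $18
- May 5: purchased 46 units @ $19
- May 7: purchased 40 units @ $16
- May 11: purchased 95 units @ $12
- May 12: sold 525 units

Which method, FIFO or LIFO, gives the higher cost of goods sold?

FIFO

FIFO COGS: 227 @ $19 + 298 @ $18 = $9,677
LIFO COGS: 95 @ $12 + 40 @ $16 + 46 @ $19 + 344 @ $18 = $8,846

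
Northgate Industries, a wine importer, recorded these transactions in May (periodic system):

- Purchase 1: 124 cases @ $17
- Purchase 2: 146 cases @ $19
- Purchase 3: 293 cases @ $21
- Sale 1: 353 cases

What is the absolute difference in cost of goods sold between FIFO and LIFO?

$668

FIFO COGS: 124 @ $17 + 146 @ $19 + 83 @ $21 = $6,625
LIFO COGS: 293 @ $21 + 60 @ $19 = $7,293
Difference = |$6,625 − $7,293| = $668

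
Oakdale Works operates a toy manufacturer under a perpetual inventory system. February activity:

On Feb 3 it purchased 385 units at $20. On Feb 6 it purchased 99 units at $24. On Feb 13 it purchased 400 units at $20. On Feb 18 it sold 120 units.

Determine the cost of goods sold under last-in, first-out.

COGS = $2,400

Feb 18, 120 sold [LIFO — newest first]: 120 @ $20 = $2,400
Ending inventory: 385 @ $20 + 99 @ $24 + 280 @ $20 = $15,676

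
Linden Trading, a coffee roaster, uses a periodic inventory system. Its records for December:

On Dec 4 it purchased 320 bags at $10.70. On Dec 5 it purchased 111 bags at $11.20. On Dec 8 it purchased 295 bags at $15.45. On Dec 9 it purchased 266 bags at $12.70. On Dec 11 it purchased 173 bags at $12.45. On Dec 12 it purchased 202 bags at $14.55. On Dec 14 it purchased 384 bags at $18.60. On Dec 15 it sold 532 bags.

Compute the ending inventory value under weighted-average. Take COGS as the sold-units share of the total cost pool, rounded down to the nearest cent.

Dec 15, sell 532: 532/1751 × $24,838.50 → $7,546.59
Ending inventory (cost pool remaining) = $17,291.91
Check: goods available $24,838.50 = COGS $7,546.59 + ending $17,291.91

Ending inventory = $17,291.91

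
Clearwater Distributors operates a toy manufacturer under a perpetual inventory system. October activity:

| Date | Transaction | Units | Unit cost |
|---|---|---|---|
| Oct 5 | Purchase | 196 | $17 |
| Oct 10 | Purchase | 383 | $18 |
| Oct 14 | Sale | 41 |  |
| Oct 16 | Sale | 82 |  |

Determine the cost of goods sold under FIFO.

COGS = $2,091

Oct 14, 41 sold [FIFO — oldest first]: 41 @ $17 = $697
Oct 16, 82 sold [FIFO — oldest first]: 82 @ $17 = $1,394
Total COGS = $697 + $1,394 = $2,091
Ending inventory: 73 @ $17 + 383 @ $18 = $8,135
Check: goods available $10,226 = COGS $2,091 + ending $8,135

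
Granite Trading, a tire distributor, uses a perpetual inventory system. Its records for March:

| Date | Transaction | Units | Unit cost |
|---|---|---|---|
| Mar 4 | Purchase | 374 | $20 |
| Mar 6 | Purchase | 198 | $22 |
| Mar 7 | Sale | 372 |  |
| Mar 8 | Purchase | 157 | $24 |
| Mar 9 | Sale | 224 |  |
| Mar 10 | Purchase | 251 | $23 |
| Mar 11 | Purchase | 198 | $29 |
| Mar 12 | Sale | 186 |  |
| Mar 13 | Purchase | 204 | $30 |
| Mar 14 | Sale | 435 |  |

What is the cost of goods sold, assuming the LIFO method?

Mar 7, 372 sold [LIFO — newest first]: 198 @ $22 + 174 @ $20 = $7,836
Mar 9, 224 sold [LIFO — newest first]: 157 @ $24 + 67 @ $20 = $5,108
Mar 12, 186 sold [LIFO — newest first]: 186 @ $29 = $5,394
Mar 14, 435 sold [LIFO — newest first]: 204 @ $30 + 12 @ $29 + 219 @ $23 = $11,505
Total COGS = $7,836 + $5,108 + $5,394 + $11,505 = $29,843
Ending inventory: 133 @ $20 + 32 @ $23 = $3,396

COGS = $29,843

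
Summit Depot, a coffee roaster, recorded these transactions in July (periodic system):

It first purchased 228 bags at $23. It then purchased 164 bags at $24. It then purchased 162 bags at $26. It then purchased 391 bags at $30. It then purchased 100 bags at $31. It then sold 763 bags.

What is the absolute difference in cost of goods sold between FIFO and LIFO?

FIFO COGS: 228 @ $23 + 164 @ $24 + 162 @ $26 + 209 @ $30 = $19,662
LIFO COGS: 100 @ $31 + 391 @ $30 + 162 @ $26 + 110 @ $24 = $21,682
Difference = |$19,662 − $21,682| = $2,020

$2,020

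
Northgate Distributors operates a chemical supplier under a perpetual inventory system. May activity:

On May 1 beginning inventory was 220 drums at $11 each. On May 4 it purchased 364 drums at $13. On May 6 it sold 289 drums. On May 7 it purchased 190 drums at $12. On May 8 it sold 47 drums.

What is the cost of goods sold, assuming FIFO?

May 6, 289 sold [FIFO — oldest first]: 220 @ $11 + 69 @ $13 = $3,317
May 8, 47 sold [FIFO — oldest first]: 47 @ $13 = $611
Total COGS = $3,317 + $611 = $3,928
Ending inventory: 248 @ $13 + 190 @ $12 = $5,504

COGS = $3,928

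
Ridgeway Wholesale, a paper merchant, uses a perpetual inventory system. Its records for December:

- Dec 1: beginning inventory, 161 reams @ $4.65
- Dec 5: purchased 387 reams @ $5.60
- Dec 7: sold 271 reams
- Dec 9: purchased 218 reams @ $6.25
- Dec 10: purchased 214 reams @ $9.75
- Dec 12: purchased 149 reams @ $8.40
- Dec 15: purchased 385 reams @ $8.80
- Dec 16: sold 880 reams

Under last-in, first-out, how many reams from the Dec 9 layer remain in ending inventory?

86

Dec 7, 271 sold [LIFO — newest first]: 271 @ $5.60 = $1,517.60
Dec 16, 880 sold [LIFO — newest first]: 385 @ $8.80 + 149 @ $8.40 + 214 @ $9.75 + 132 @ $6.25 = $7,551.10
Total COGS = $1,517.60 + $7,551.10 = $9,068.70
Ending inventory: 161 @ $4.65 + 116 @ $5.60 + 86 @ $6.25 = $1,935.75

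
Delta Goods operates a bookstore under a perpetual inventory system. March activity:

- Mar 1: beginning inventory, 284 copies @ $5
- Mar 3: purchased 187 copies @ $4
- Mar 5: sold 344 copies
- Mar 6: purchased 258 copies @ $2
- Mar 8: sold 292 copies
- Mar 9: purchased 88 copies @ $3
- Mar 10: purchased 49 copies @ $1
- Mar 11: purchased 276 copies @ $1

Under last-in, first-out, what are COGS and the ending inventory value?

COGS = $2,219; ending inventory = $1,054

Mar 5, 344 sold [LIFO — newest first]: 187 @ $4 + 157 @ $5 = $1,533
Mar 8, 292 sold [LIFO — newest first]: 258 @ $2 + 34 @ $5 = $686
Total COGS = $1,533 + $686 = $2,219
Ending inventory: 93 @ $5 + 88 @ $3 + 49 @ $1 + 276 @ $1 = $1,054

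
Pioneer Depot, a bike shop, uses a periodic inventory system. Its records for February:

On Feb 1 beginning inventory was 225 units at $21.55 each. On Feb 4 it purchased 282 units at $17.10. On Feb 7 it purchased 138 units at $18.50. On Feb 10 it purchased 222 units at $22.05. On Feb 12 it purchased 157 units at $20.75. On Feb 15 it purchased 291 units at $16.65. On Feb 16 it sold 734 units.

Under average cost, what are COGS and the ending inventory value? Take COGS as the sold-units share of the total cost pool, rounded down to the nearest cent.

Feb 16, sell 734: 734/1315 × $25,221.95 → $14,078.25
Ending inventory (cost pool remaining) = $11,143.70

COGS = $14,078.25; ending inventory = $11,143.70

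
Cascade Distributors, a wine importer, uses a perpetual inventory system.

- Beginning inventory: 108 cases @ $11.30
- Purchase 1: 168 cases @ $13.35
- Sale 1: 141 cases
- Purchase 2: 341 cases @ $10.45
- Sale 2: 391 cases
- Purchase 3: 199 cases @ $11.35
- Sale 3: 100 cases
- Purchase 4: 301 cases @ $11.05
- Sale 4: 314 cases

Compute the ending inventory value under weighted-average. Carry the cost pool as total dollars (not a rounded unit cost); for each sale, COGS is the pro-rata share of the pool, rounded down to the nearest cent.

After Beginning: 108 on hand, pool $1,220.40 (≈ $11.3000 each)
After Purchase 1: 276 on hand, pool $3,463.20 (≈ $12.5478 each)
Sale 1, sell 141: 141/276 × $3,463.20 → $1,769.24
After Purchase 2: 476 on hand, pool $5,257.41 (≈ $11.0450 each)
Sale 2, sell 391: 391/476 × $5,257.41 → $4,318.58
After Purchase 3: 284 on hand, pool $3,197.48 (≈ $11.2587 each)
Sale 3, sell 100: 100/284 × $3,197.48 → $1,125.87
After Purchase 4: 485 on hand, pool $5,397.66 (≈ $11.1292 each)
Sale 4, sell 314: 314/485 × $5,397.66 → $3,494.56
Total COGS = $1,769.24 + $4,318.58 + $1,125.87 + $3,494.56 = $10,708.25
Ending inventory (cost pool remaining) = $1,903.10
Check: goods available $12,611.35 = COGS $10,708.25 + ending $1,903.10

Ending inventory = $1,903.10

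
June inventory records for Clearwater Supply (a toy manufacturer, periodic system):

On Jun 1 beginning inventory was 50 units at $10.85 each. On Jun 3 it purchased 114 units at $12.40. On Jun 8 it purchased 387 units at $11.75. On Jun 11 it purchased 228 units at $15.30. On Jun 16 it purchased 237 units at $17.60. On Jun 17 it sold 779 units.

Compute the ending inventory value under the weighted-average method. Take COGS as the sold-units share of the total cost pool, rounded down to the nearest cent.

Ending inventory = $3,303.76

Jun 17, sell 779: 779/1016 × $14,162.95 → $10,859.19
Ending inventory (cost pool remaining) = $3,303.76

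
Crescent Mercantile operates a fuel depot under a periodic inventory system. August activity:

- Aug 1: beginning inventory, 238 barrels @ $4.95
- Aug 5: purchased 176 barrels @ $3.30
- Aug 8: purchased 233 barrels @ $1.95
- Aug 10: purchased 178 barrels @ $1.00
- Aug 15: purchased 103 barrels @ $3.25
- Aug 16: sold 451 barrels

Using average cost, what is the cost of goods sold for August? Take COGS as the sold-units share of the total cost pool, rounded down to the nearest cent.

COGS = $1,324.81

Aug 16, sell 451: 451/928 × $2,726.00 → $1,324.81
Ending inventory (cost pool remaining) = $1,401.19
Check: goods available $2,726.00 = COGS $1,324.81 + ending $1,401.19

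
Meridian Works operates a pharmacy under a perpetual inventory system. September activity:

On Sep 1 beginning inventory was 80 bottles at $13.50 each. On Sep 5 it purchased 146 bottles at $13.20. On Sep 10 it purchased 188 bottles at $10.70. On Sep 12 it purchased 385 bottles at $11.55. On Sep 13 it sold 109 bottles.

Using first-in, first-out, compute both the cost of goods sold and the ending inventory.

COGS = $1,462.80; ending inventory = $8,002.75

Sep 13, 109 sold [FIFO — oldest first]: 80 @ $13.50 + 29 @ $13.20 = $1,462.80
Ending inventory: 117 @ $13.20 + 188 @ $10.70 + 385 @ $11.55 = $8,002.75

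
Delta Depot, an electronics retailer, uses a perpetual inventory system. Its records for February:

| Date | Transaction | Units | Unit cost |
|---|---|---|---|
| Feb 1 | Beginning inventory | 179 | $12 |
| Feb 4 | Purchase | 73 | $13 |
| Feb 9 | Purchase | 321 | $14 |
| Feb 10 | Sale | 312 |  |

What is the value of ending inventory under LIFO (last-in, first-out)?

Feb 10, 312 sold [LIFO — newest first]: 312 @ $14 = $4,368
Ending inventory: 179 @ $12 + 73 @ $13 + 9 @ $14 = $3,223

Ending inventory = $3,223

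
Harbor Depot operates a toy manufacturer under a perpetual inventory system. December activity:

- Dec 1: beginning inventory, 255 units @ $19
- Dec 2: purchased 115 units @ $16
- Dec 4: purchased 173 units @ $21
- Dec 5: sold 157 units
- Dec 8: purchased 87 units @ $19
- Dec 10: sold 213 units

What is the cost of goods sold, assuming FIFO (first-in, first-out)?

COGS = $6,685

Dec 5, 157 sold [FIFO — oldest first]: 157 @ $19 = $2,983
Dec 10, 213 sold [FIFO — oldest first]: 98 @ $19 + 115 @ $16 = $3,702
Total COGS = $2,983 + $3,702 = $6,685
Ending inventory: 173 @ $21 + 87 @ $19 = $5,286
Check: goods available $11,971 = COGS $6,685 + ending $5,286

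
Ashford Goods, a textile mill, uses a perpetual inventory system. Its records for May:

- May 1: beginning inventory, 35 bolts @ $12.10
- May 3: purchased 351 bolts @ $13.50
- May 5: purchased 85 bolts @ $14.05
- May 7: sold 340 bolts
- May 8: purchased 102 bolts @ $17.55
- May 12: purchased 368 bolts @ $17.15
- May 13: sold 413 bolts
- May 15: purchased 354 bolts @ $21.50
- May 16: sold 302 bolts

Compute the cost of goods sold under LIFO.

May 7, 340 sold [LIFO — newest first]: 85 @ $14.05 + 255 @ $13.50 = $4,636.75
May 13, 413 sold [LIFO — newest first]: 368 @ $17.15 + 45 @ $17.55 = $7,100.95
May 16, 302 sold [LIFO — newest first]: 302 @ $21.50 = $6,493.00
Total COGS = $4,636.75 + $7,100.95 + $6,493.00 = $18,230.70
Ending inventory: 35 @ $12.10 + 96 @ $13.50 + 57 @ $17.55 + 52 @ $21.50 = $3,837.85

COGS = $18,230.70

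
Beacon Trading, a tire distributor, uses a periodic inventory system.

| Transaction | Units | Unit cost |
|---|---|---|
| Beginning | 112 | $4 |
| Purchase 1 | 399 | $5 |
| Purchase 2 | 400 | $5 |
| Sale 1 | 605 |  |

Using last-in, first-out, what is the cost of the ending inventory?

Ending inventory = $1,418

Sale 1 (605) [LIFO — newest first]: 400 @ $5 + 205 @ $5 = $3,025
Ending inventory: 112 @ $4 + 194 @ $5 = $1,418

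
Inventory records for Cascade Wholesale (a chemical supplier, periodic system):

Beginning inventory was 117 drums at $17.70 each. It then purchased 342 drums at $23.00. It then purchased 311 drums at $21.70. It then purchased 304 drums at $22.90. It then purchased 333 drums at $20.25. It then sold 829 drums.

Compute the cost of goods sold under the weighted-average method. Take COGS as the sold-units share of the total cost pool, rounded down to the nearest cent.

Sale 1, sell 829: 829/1407 × $30,390.45 → $17,905.95
Ending inventory (cost pool remaining) = $12,484.50

COGS = $17,905.95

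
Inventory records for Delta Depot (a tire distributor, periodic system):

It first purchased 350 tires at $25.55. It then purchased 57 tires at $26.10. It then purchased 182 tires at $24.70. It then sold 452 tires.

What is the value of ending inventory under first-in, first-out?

Ending inventory = $3,383.90

Sale 1 (452) [FIFO — oldest first]: 350 @ $25.55 + 57 @ $26.10 + 45 @ $24.70 = $11,541.70
Ending inventory: 137 @ $24.70 = $3,383.90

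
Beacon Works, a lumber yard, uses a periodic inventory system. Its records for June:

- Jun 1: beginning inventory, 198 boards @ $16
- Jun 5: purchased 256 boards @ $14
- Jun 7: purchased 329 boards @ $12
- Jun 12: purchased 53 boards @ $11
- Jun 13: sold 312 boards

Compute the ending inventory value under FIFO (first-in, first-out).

Jun 13, 312 sold [FIFO — oldest first]: 198 @ $16 + 114 @ $14 = $4,764
Ending inventory: 142 @ $14 + 329 @ $12 + 53 @ $11 = $6,519

Ending inventory = $6,519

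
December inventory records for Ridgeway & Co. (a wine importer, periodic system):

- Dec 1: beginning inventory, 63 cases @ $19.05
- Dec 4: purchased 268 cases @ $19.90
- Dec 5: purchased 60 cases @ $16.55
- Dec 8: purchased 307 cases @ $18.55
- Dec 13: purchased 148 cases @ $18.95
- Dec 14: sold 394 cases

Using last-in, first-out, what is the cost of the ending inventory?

Dec 14, 394 sold [LIFO — newest first]: 148 @ $18.95 + 246 @ $18.55 = $7,367.90
Ending inventory: 63 @ $19.05 + 268 @ $19.90 + 60 @ $16.55 + 61 @ $18.55 = $8,657.90

Ending inventory = $8,657.90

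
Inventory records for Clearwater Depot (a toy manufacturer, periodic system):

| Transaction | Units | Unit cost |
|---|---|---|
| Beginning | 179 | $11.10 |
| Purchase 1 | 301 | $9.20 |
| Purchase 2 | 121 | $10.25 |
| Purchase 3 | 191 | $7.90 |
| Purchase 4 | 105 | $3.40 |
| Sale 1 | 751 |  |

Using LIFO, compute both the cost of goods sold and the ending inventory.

Sale 1 (751) [LIFO — newest first]: 105 @ $3.40 + 191 @ $7.90 + 121 @ $10.25 + 301 @ $9.20 + 33 @ $11.10 = $6,241.65
Ending inventory: 146 @ $11.10 = $1,620.60

COGS = $6,241.65; ending inventory = $1,620.60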